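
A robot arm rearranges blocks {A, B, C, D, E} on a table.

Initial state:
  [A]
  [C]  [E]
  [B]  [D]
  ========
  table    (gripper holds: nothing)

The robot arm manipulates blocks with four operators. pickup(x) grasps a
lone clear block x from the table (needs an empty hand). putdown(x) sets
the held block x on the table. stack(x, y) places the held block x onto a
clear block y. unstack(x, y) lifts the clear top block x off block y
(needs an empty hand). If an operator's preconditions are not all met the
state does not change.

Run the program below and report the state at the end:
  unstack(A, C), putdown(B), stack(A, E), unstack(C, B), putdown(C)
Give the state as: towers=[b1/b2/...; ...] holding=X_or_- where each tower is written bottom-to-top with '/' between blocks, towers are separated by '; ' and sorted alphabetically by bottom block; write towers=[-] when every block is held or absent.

step 1 (unstack(A, C)): towers=[B/C; D/E] holding=A
step 2 (putdown(B)) [no-op]: towers=[B/C; D/E] holding=A
step 3 (stack(A, E)): towers=[B/C; D/E/A] holding=-
step 4 (unstack(C, B)): towers=[B; D/E/A] holding=C
step 5 (putdown(C)): towers=[B; C; D/E/A] holding=-

towers=[B; C; D/E/A] holding=-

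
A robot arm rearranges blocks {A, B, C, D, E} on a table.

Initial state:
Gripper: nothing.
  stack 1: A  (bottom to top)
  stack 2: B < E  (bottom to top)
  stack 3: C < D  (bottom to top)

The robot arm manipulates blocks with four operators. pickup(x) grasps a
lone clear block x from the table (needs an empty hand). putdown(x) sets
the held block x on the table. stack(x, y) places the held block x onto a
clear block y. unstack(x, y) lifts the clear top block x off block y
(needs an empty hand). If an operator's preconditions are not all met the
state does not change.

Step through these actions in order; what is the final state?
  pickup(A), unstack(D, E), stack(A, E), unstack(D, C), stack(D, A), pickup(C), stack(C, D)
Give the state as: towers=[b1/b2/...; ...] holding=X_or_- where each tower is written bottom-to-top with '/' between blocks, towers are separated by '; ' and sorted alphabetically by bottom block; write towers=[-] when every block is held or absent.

towers=[B/E/A/D/C] holding=-

step 1 (pickup(A)): towers=[B/E; C/D] holding=A
step 2 (unstack(D, E)) [no-op]: towers=[B/E; C/D] holding=A
step 3 (stack(A, E)): towers=[B/E/A; C/D] holding=-
step 4 (unstack(D, C)): towers=[B/E/A; C] holding=D
step 5 (stack(D, A)): towers=[B/E/A/D; C] holding=-
step 6 (pickup(C)): towers=[B/E/A/D] holding=C
step 7 (stack(C, D)): towers=[B/E/A/D/C] holding=-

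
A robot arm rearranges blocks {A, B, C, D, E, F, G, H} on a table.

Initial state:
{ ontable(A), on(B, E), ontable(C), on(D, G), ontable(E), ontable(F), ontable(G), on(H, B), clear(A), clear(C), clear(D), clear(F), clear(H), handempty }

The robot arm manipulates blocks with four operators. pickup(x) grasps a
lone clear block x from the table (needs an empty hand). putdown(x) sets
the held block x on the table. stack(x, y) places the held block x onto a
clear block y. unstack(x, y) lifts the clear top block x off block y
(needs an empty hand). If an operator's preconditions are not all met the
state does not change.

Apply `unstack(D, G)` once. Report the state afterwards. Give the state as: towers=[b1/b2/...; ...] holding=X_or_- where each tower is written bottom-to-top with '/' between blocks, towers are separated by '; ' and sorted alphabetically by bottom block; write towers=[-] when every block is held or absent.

before: towers=[A; C; E/B/H; F; G/D] holding=-
pre[unstack(D, G)]: on(D,G) yes, clear(D) yes, handempty yes
all met → apply unstack(D, G)
after:  towers=[A; C; E/B/H; F; G] holding=D

towers=[A; C; E/B/H; F; G] holding=D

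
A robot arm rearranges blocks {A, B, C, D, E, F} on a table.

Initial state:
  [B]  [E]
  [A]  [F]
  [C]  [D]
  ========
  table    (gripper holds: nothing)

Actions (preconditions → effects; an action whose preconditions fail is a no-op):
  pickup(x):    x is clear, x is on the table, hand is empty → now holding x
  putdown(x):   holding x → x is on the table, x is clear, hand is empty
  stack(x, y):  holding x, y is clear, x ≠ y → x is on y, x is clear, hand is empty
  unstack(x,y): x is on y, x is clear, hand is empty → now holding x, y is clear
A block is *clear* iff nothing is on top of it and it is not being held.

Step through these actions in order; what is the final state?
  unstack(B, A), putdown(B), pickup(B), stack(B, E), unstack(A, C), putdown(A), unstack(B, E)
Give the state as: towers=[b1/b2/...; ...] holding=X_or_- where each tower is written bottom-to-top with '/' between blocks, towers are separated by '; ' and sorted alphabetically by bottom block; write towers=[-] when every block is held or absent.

towers=[A; C; D/F/E] holding=B

step 1 (unstack(B, A)): towers=[C/A; D/F/E] holding=B
step 2 (putdown(B)): towers=[B; C/A; D/F/E] holding=-
step 3 (pickup(B)): towers=[C/A; D/F/E] holding=B
step 4 (stack(B, E)): towers=[C/A; D/F/E/B] holding=-
step 5 (unstack(A, C)): towers=[C; D/F/E/B] holding=A
step 6 (putdown(A)): towers=[A; C; D/F/E/B] holding=-
step 7 (unstack(B, E)): towers=[A; C; D/F/E] holding=B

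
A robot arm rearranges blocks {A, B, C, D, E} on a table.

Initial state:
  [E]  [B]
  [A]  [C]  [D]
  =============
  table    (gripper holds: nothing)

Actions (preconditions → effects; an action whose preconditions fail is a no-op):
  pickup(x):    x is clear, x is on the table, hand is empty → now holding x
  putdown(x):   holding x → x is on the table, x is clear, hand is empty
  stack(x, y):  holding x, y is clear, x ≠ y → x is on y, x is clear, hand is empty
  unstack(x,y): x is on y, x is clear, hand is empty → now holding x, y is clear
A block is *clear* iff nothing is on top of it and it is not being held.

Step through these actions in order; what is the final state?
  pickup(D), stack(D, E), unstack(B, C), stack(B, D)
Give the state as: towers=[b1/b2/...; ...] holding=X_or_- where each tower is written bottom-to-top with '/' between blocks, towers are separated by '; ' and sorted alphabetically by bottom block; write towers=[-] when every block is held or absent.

towers=[A/E/D/B; C] holding=-

step 1 (pickup(D)): towers=[A/E; C/B] holding=D
step 2 (stack(D, E)): towers=[A/E/D; C/B] holding=-
step 3 (unstack(B, C)): towers=[A/E/D; C] holding=B
step 4 (stack(B, D)): towers=[A/E/D/B; C] holding=-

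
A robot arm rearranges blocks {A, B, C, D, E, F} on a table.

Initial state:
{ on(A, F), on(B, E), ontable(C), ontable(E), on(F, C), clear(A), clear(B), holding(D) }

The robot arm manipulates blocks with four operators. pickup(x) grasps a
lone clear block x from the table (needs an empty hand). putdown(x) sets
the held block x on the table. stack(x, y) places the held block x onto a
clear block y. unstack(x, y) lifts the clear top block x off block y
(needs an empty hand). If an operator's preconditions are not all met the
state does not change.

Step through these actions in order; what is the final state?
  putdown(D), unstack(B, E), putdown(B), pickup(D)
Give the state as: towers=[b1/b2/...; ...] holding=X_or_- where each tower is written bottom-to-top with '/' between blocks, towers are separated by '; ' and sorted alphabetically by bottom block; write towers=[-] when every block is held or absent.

towers=[B; C/F/A; E] holding=D

step 1 (putdown(D)): towers=[C/F/A; D; E/B] holding=-
step 2 (unstack(B, E)): towers=[C/F/A; D; E] holding=B
step 3 (putdown(B)): towers=[B; C/F/A; D; E] holding=-
step 4 (pickup(D)): towers=[B; C/F/A; E] holding=D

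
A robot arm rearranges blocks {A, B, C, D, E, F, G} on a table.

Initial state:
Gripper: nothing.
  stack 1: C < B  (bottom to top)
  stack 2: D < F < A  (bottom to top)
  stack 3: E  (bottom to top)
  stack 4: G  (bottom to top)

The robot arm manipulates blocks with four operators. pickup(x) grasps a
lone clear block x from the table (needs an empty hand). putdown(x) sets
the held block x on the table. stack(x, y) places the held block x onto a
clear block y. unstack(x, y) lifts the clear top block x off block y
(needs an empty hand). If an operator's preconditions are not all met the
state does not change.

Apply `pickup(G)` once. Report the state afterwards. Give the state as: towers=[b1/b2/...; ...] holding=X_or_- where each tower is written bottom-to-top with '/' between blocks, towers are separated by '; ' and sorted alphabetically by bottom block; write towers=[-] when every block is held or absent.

towers=[C/B; D/F/A; E] holding=G

before: towers=[C/B; D/F/A; E; G] holding=-
pre[pickup(G)]: clear(G) ok, ontable(G) ok, handempty ok
all met → apply pickup(G)
after:  towers=[C/B; D/F/A; E] holding=G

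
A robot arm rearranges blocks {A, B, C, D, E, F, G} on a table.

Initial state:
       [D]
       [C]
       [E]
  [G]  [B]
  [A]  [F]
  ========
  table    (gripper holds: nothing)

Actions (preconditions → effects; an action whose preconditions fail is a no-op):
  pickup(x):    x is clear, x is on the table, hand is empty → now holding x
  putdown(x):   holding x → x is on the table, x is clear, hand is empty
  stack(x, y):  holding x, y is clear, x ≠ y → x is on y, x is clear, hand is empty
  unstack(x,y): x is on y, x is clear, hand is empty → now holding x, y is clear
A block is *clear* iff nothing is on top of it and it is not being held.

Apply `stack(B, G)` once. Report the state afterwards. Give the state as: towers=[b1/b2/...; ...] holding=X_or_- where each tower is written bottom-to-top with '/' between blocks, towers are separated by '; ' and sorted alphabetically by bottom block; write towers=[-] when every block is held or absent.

before: towers=[A/G; F/B/E/C/D] holding=-
pre[stack(B, G)]: holding(B) no, clear(G) yes, B≠G yes
holding(B) unmet → stack(B, G) is a no-op
after:  towers=[A/G; F/B/E/C/D] holding=-

towers=[A/G; F/B/E/C/D] holding=-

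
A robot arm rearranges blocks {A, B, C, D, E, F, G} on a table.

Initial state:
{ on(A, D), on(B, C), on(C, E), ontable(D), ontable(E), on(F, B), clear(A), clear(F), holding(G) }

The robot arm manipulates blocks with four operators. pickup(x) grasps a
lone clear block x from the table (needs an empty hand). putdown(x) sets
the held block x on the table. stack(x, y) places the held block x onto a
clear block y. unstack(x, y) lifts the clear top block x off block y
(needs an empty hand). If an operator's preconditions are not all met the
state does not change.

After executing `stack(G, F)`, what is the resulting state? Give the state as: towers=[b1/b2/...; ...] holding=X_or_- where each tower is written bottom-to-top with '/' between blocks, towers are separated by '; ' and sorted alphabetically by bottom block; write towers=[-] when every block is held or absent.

before: towers=[D/A; E/C/B/F] holding=G
pre[stack(G, F)]: holding(G) ✓, clear(F) ✓, G≠F ✓
all met → apply stack(G, F)
after:  towers=[D/A; E/C/B/F/G] holding=-

towers=[D/A; E/C/B/F/G] holding=-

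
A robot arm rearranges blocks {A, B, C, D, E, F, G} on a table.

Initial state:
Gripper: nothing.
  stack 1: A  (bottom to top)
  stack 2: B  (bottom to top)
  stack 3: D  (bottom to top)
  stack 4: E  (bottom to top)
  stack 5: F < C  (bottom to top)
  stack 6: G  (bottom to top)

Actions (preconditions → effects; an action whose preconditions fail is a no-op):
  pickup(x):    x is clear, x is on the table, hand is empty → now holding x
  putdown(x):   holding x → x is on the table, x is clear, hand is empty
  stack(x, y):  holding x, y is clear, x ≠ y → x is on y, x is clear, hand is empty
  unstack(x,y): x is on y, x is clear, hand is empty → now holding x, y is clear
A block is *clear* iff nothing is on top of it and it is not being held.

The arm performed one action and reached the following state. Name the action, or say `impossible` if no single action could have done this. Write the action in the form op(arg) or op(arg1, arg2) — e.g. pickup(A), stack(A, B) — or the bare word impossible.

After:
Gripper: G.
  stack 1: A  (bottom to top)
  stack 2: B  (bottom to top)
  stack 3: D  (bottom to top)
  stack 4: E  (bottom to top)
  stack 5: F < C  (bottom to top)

pickup(G)

target: towers=[A; B; D; E; F/C] holding=G
         pickup(B) → towers=[A; D; E; F/C; G] holding=B
         pickup(G) → towers=[A; B; D; E; F/C] holding=G  ← match
         pickup(D) → towers=[A; B; E; F/C; G] holding=D
         pickup(A) → towers=[B; D; E; F/C; G] holding=A
         pickup(E) → towers=[A; B; D; F/C; G] holding=E
     unstack(C, F) → towers=[A; B; D; E; F; G] holding=C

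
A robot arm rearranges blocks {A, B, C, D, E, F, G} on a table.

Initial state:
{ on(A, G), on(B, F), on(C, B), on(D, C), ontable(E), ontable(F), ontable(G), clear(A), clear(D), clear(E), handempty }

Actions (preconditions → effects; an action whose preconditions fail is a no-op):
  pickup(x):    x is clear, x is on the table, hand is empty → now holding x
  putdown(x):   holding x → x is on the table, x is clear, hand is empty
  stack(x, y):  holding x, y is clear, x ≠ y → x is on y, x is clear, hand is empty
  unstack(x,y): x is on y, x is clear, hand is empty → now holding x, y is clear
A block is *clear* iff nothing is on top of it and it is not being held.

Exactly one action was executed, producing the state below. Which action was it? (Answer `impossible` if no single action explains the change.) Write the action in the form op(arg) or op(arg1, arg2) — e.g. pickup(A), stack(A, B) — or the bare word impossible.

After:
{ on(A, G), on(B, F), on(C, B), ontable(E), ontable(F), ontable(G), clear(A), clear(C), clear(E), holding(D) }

target: towers=[E; F/B/C; G/A] holding=D
     unstack(D, C) → towers=[E; F/B/C; G/A] holding=D  ← match
     unstack(A, G) → towers=[E; F/B/C/D; G] holding=A
         pickup(E) → towers=[F/B/C/D; G/A] holding=E

unstack(D, C)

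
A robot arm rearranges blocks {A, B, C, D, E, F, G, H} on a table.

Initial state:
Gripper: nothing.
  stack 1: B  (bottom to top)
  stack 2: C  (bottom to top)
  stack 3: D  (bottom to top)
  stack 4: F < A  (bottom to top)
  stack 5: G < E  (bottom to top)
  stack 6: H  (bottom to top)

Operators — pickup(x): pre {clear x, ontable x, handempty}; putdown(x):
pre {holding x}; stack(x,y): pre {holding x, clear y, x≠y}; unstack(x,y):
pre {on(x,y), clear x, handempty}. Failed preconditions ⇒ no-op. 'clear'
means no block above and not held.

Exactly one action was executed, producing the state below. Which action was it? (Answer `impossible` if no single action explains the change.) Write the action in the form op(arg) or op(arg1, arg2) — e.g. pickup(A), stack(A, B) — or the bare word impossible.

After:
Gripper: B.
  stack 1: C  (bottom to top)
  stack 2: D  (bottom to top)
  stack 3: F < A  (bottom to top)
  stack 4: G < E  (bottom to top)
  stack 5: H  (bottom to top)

target: towers=[C; D; F/A; G/E; H] holding=B
     unstack(A, F) → towers=[B; C; D; F; G/E; H] holding=A
     unstack(E, G) → towers=[B; C; D; F/A; G; H] holding=E
         pickup(H) → towers=[B; C; D; F/A; G/E] holding=H
         pickup(B) → towers=[C; D; F/A; G/E; H] holding=B  ← match
         pickup(D) → towers=[B; C; F/A; G/E; H] holding=D
         pickup(C) → towers=[B; D; F/A; G/E; H] holding=C

pickup(B)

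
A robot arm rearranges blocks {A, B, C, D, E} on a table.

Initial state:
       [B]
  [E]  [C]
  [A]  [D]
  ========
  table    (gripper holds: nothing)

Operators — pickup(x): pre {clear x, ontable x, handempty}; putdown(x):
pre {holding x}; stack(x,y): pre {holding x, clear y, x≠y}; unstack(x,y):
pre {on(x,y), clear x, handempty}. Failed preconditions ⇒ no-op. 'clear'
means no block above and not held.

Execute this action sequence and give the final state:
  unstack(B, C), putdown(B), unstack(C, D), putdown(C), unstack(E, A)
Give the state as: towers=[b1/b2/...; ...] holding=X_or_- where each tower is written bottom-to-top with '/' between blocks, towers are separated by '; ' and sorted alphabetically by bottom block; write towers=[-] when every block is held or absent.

towers=[A; B; C; D] holding=E

step 1 (unstack(B, C)): towers=[A/E; D/C] holding=B
step 2 (putdown(B)): towers=[A/E; B; D/C] holding=-
step 3 (unstack(C, D)): towers=[A/E; B; D] holding=C
step 4 (putdown(C)): towers=[A/E; B; C; D] holding=-
step 5 (unstack(E, A)): towers=[A; B; C; D] holding=E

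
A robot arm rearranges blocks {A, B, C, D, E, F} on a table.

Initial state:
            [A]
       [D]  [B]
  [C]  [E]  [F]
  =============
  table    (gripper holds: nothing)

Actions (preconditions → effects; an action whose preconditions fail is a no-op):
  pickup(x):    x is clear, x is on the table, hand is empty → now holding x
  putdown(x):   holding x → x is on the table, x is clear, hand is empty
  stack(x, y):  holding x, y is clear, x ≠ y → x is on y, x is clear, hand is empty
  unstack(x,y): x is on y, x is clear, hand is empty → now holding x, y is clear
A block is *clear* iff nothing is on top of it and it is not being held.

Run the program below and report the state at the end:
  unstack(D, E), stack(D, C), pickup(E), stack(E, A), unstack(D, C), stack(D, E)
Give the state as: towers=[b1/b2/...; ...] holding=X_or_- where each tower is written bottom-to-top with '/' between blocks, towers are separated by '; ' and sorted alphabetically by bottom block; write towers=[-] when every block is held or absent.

step 1 (unstack(D, E)): towers=[C; E; F/B/A] holding=D
step 2 (stack(D, C)): towers=[C/D; E; F/B/A] holding=-
step 3 (pickup(E)): towers=[C/D; F/B/A] holding=E
step 4 (stack(E, A)): towers=[C/D; F/B/A/E] holding=-
step 5 (unstack(D, C)): towers=[C; F/B/A/E] holding=D
step 6 (stack(D, E)): towers=[C; F/B/A/E/D] holding=-

towers=[C; F/B/A/E/D] holding=-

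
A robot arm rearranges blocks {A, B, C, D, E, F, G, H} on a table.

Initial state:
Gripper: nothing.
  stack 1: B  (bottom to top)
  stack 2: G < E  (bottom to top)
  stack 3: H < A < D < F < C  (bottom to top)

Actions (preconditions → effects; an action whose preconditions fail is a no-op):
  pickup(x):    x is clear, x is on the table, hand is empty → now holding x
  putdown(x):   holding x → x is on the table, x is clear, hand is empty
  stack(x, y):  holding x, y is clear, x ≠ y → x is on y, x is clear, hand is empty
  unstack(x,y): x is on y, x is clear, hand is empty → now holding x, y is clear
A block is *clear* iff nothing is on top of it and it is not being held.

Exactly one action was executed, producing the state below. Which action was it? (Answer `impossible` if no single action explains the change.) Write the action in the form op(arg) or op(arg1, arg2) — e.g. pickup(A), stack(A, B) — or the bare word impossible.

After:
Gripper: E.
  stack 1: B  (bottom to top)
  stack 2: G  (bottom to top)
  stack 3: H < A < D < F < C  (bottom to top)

unstack(E, G)

target: towers=[B; G; H/A/D/F/C] holding=E
     unstack(E, G) → towers=[B; G; H/A/D/F/C] holding=E  ← match
         pickup(B) → towers=[G/E; H/A/D/F/C] holding=B
     unstack(C, F) → towers=[B; G/E; H/A/D/F] holding=C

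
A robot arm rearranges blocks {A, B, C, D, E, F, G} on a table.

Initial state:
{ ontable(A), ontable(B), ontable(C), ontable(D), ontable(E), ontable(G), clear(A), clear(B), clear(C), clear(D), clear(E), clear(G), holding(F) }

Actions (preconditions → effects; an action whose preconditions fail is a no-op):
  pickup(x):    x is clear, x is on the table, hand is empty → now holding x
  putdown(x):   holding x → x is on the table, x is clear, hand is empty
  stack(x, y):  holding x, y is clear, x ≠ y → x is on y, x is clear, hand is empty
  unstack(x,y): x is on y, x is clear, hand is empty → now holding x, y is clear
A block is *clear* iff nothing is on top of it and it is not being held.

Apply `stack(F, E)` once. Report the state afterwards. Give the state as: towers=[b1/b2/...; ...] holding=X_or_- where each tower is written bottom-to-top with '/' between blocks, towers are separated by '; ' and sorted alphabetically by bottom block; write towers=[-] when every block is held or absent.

towers=[A; B; C; D; E/F; G] holding=-

before: towers=[A; B; C; D; E; G] holding=F
pre[stack(F, E)]: holding(F) yes, clear(E) yes, F≠E yes
all met → apply stack(F, E)
after:  towers=[A; B; C; D; E/F; G] holding=-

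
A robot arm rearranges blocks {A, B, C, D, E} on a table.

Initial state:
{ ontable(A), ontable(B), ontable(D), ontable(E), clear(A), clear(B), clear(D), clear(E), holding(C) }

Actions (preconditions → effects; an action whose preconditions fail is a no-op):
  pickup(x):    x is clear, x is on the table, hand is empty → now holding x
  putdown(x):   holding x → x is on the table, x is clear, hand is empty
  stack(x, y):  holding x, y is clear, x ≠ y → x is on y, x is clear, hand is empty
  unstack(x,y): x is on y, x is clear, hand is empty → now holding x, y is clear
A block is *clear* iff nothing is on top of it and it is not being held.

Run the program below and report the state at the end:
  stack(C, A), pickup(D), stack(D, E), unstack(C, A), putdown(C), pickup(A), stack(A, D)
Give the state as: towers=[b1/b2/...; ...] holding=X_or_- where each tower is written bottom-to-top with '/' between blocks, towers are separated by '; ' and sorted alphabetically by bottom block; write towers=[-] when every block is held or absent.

step 1 (stack(C, A)): towers=[A/C; B; D; E] holding=-
step 2 (pickup(D)): towers=[A/C; B; E] holding=D
step 3 (stack(D, E)): towers=[A/C; B; E/D] holding=-
step 4 (unstack(C, A)): towers=[A; B; E/D] holding=C
step 5 (putdown(C)): towers=[A; B; C; E/D] holding=-
step 6 (pickup(A)): towers=[B; C; E/D] holding=A
step 7 (stack(A, D)): towers=[B; C; E/D/A] holding=-

towers=[B; C; E/D/A] holding=-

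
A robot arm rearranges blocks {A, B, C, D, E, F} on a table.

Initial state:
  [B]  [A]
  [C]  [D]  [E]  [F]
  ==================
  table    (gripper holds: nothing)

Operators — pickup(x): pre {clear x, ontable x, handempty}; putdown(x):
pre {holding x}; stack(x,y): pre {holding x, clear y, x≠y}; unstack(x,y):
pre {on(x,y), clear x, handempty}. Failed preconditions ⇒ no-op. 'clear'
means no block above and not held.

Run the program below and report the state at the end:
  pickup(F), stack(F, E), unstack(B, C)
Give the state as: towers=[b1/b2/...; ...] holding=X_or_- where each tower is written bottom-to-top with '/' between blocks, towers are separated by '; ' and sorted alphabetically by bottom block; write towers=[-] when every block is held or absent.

step 1 (pickup(F)): towers=[C/B; D/A; E] holding=F
step 2 (stack(F, E)): towers=[C/B; D/A; E/F] holding=-
step 3 (unstack(B, C)): towers=[C; D/A; E/F] holding=B

towers=[C; D/A; E/F] holding=B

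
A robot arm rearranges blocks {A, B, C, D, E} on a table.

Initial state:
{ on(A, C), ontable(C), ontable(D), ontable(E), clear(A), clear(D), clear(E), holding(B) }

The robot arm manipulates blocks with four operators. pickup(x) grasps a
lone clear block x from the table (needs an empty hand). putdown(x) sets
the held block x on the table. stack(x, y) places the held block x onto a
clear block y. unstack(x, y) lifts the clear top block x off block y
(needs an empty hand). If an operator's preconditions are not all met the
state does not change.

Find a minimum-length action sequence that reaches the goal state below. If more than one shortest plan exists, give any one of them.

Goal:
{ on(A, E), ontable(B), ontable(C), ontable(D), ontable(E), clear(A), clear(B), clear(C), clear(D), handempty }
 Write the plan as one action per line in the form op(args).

step 1 (putdown(B)): towers=[B; C/A; D; E] holding=-
step 2 (unstack(A, C)): towers=[B; C; D; E] holding=A
step 3 (stack(A, E)): towers=[B; C; D; E/A] holding=-
goal check: towers=[B; C; D; E/A] holding=- — reached (length 3, optimal by BFS)

putdown(B)
unstack(A, C)
stack(A, E)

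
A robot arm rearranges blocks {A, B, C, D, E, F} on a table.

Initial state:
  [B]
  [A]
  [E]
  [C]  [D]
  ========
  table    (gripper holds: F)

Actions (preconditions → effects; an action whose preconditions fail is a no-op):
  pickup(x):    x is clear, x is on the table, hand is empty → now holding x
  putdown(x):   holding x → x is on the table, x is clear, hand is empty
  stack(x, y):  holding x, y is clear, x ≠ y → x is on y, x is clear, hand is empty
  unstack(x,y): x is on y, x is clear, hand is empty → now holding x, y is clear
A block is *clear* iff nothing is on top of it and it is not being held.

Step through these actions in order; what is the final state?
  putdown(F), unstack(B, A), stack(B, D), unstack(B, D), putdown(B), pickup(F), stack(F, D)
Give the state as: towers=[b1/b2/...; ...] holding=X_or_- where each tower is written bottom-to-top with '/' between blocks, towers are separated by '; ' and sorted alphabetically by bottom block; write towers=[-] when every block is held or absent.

towers=[B; C/E/A; D/F] holding=-

step 1 (putdown(F)): towers=[C/E/A/B; D; F] holding=-
step 2 (unstack(B, A)): towers=[C/E/A; D; F] holding=B
step 3 (stack(B, D)): towers=[C/E/A; D/B; F] holding=-
step 4 (unstack(B, D)): towers=[C/E/A; D; F] holding=B
step 5 (putdown(B)): towers=[B; C/E/A; D; F] holding=-
step 6 (pickup(F)): towers=[B; C/E/A; D] holding=F
step 7 (stack(F, D)): towers=[B; C/E/A; D/F] holding=-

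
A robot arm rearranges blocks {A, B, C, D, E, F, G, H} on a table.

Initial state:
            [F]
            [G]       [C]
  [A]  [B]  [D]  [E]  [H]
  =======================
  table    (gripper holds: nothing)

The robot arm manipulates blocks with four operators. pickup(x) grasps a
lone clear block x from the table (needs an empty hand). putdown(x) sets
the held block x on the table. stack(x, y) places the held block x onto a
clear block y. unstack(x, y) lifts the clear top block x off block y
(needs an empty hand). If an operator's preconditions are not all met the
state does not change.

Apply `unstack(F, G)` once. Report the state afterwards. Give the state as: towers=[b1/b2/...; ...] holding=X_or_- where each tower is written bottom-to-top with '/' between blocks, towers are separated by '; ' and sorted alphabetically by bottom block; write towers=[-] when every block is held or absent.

towers=[A; B; D/G; E; H/C] holding=F

before: towers=[A; B; D/G/F; E; H/C] holding=-
pre[unstack(F, G)]: on(F,G) yes, clear(F) yes, handempty yes
all met → apply unstack(F, G)
after:  towers=[A; B; D/G; E; H/C] holding=F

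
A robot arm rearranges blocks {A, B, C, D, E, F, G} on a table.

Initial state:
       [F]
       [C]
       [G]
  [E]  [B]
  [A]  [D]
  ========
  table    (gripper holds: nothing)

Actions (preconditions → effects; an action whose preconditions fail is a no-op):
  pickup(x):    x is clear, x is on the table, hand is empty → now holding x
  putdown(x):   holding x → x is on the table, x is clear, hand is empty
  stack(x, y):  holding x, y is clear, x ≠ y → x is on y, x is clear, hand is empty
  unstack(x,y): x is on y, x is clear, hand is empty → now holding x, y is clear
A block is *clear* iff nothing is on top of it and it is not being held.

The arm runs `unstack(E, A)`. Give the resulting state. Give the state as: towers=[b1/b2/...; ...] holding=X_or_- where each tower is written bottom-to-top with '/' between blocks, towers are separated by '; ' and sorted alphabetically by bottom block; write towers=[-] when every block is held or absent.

towers=[A; D/B/G/C/F] holding=E

before: towers=[A/E; D/B/G/C/F] holding=-
pre[unstack(E, A)]: on(E,A) ✓, clear(E) ✓, handempty ✓
all met → apply unstack(E, A)
after:  towers=[A; D/B/G/C/F] holding=E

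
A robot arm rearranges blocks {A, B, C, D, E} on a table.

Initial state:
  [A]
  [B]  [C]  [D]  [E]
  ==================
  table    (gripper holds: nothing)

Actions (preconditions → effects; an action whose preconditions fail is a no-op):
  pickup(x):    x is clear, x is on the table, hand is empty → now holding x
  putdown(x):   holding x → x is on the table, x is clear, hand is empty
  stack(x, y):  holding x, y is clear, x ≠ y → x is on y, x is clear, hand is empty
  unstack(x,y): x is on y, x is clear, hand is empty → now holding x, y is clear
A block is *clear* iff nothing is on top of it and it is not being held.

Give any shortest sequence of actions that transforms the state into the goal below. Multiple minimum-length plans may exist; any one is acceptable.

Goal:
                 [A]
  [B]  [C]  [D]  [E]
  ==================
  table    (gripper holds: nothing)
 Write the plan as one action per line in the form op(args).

step 1 (unstack(A, B)): towers=[B; C; D; E] holding=A
step 2 (stack(A, E)): towers=[B; C; D; E/A] holding=-
goal check: towers=[B; C; D; E/A] holding=- — reached (length 2, optimal by BFS)

unstack(A, B)
stack(A, E)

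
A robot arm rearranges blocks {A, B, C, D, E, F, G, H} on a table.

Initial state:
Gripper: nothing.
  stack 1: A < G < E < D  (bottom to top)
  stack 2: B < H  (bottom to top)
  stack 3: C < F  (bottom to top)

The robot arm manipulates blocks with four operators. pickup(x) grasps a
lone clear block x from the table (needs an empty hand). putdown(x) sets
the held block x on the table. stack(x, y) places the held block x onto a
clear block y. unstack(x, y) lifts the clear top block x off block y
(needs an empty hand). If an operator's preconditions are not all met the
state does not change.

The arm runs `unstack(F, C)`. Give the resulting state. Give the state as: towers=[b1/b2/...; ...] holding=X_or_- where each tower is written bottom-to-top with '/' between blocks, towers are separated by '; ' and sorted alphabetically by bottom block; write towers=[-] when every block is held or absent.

towers=[A/G/E/D; B/H; C] holding=F

before: towers=[A/G/E/D; B/H; C/F] holding=-
pre[unstack(F, C)]: on(F,C) yes, clear(F) yes, handempty yes
all met → apply unstack(F, C)
after:  towers=[A/G/E/D; B/H; C] holding=F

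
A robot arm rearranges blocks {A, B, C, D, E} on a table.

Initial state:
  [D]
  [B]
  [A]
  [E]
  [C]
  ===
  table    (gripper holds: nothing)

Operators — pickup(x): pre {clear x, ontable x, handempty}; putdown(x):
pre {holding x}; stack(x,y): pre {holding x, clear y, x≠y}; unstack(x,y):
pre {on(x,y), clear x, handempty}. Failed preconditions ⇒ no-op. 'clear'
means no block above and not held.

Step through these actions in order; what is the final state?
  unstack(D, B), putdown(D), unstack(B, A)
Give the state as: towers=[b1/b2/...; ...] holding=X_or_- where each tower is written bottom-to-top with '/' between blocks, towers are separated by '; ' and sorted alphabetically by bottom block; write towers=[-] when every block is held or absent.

towers=[C/E/A; D] holding=B

step 1 (unstack(D, B)): towers=[C/E/A/B] holding=D
step 2 (putdown(D)): towers=[C/E/A/B; D] holding=-
step 3 (unstack(B, A)): towers=[C/E/A; D] holding=B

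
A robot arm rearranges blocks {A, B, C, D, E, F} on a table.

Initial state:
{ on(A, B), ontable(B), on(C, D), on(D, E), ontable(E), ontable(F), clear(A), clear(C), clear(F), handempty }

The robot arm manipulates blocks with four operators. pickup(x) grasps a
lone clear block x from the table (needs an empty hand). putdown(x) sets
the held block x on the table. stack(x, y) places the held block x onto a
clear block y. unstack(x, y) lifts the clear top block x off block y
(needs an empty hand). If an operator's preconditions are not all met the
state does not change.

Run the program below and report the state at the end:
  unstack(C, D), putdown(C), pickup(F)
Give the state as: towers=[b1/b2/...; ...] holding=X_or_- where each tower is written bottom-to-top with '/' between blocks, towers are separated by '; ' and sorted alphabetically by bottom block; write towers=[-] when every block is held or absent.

towers=[B/A; C; E/D] holding=F

step 1 (unstack(C, D)): towers=[B/A; E/D; F] holding=C
step 2 (putdown(C)): towers=[B/A; C; E/D; F] holding=-
step 3 (pickup(F)): towers=[B/A; C; E/D] holding=F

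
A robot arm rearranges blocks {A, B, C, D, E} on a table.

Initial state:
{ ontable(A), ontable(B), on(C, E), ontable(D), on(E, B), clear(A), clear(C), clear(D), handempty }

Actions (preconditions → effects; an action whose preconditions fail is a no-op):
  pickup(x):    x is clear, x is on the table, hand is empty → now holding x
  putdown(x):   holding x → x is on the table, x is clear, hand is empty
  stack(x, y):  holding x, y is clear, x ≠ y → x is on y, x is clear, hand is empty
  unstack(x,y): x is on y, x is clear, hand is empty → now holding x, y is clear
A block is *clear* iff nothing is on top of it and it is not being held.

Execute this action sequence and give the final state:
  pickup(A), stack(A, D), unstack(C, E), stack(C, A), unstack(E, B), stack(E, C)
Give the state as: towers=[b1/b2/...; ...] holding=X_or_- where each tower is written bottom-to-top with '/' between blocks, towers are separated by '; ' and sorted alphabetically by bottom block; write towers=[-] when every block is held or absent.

step 1 (pickup(A)): towers=[B/E/C; D] holding=A
step 2 (stack(A, D)): towers=[B/E/C; D/A] holding=-
step 3 (unstack(C, E)): towers=[B/E; D/A] holding=C
step 4 (stack(C, A)): towers=[B/E; D/A/C] holding=-
step 5 (unstack(E, B)): towers=[B; D/A/C] holding=E
step 6 (stack(E, C)): towers=[B; D/A/C/E] holding=-

towers=[B; D/A/C/E] holding=-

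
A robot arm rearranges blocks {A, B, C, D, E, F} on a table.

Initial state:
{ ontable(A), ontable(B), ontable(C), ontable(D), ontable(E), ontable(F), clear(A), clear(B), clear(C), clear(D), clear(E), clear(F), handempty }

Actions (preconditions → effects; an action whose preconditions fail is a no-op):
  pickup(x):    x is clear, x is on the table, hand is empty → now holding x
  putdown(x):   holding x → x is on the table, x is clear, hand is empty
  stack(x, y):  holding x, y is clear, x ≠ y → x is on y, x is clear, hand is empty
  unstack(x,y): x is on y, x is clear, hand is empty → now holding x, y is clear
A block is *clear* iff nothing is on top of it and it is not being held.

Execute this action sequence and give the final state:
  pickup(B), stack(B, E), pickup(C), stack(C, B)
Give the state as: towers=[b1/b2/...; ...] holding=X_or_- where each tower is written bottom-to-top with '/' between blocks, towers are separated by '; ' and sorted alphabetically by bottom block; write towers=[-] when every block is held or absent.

step 1 (pickup(B)): towers=[A; C; D; E; F] holding=B
step 2 (stack(B, E)): towers=[A; C; D; E/B; F] holding=-
step 3 (pickup(C)): towers=[A; D; E/B; F] holding=C
step 4 (stack(C, B)): towers=[A; D; E/B/C; F] holding=-

towers=[A; D; E/B/C; F] holding=-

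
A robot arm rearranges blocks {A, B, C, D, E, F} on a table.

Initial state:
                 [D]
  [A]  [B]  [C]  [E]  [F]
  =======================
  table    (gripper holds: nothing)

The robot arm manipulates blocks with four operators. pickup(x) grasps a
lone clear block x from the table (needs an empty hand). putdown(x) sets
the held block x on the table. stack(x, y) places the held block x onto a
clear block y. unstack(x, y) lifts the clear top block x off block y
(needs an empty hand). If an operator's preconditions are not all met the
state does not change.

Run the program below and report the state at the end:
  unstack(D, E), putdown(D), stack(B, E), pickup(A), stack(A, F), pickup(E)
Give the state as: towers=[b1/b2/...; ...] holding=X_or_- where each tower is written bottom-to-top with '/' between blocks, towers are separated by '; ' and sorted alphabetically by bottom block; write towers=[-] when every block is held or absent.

towers=[B; C; D; F/A] holding=E

step 1 (unstack(D, E)): towers=[A; B; C; E; F] holding=D
step 2 (putdown(D)): towers=[A; B; C; D; E; F] holding=-
step 3 (stack(B, E)) [no-op]: towers=[A; B; C; D; E; F] holding=-
step 4 (pickup(A)): towers=[B; C; D; E; F] holding=A
step 5 (stack(A, F)): towers=[B; C; D; E; F/A] holding=-
step 6 (pickup(E)): towers=[B; C; D; F/A] holding=E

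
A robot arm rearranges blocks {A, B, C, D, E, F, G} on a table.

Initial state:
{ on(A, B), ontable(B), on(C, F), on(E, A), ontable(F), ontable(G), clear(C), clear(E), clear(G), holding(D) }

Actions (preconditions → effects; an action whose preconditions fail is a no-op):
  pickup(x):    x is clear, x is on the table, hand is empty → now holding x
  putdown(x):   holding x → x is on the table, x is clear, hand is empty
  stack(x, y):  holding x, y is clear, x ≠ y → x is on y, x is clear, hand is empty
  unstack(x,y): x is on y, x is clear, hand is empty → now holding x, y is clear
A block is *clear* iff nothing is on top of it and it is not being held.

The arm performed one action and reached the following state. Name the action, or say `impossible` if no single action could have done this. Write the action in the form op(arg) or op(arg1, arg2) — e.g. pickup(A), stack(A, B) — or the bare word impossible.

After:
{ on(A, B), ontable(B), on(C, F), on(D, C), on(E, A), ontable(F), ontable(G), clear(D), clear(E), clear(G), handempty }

target: towers=[B/A/E; F/C/D; G] holding=-
        putdown(D) → towers=[B/A/E; D; F/C; G] holding=-
       stack(D, G) → towers=[B/A/E; F/C; G/D] holding=-
       stack(D, E) → towers=[B/A/E/D; F/C; G] holding=-
       stack(D, C) → towers=[B/A/E; F/C/D; G] holding=-  ← match

stack(D, C)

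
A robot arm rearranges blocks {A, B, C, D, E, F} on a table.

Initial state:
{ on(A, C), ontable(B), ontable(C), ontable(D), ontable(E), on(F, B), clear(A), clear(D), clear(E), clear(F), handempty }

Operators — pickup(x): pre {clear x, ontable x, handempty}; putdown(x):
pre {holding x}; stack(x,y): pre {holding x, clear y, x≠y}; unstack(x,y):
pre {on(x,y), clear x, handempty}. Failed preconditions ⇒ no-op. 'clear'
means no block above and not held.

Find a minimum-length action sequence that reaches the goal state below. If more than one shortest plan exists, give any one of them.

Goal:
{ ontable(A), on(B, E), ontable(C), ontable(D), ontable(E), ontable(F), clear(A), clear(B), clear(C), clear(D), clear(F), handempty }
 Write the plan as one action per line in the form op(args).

step 1 (unstack(F, B)): towers=[B; C/A; D; E] holding=F
step 2 (putdown(F)): towers=[B; C/A; D; E; F] holding=-
step 3 (pickup(B)): towers=[C/A; D; E; F] holding=B
step 4 (stack(B, E)): towers=[C/A; D; E/B; F] holding=-
step 5 (unstack(A, C)): towers=[C; D; E/B; F] holding=A
step 6 (putdown(A)): towers=[A; C; D; E/B; F] holding=-
goal check: towers=[A; C; D; E/B; F] holding=- — reached (length 6, optimal by BFS)

unstack(F, B)
putdown(F)
pickup(B)
stack(B, E)
unstack(A, C)
putdown(A)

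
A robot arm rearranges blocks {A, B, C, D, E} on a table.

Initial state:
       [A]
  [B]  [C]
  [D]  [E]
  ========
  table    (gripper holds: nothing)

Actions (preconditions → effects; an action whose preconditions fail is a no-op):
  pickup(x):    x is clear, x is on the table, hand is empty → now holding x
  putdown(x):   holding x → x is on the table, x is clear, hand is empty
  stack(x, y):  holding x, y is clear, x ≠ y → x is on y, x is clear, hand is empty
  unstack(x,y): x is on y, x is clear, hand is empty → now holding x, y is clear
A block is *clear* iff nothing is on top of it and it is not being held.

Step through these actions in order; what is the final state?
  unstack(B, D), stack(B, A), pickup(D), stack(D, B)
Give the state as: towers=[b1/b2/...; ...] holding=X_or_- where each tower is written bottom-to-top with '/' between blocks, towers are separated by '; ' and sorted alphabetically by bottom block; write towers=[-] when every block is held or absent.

step 1 (unstack(B, D)): towers=[D; E/C/A] holding=B
step 2 (stack(B, A)): towers=[D; E/C/A/B] holding=-
step 3 (pickup(D)): towers=[E/C/A/B] holding=D
step 4 (stack(D, B)): towers=[E/C/A/B/D] holding=-

towers=[E/C/A/B/D] holding=-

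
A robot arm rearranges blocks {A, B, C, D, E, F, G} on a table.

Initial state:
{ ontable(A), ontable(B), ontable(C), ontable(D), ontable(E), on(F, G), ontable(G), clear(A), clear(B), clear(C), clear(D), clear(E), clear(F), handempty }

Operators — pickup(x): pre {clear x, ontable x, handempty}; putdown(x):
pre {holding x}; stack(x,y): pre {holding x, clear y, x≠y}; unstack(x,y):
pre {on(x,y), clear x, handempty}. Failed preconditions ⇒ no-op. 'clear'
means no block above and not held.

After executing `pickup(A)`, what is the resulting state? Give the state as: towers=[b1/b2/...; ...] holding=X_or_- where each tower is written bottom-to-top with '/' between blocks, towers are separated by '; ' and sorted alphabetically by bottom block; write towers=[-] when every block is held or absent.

before: towers=[A; B; C; D; E; G/F] holding=-
pre[pickup(A)]: clear(A) yes, ontable(A) yes, handempty yes
all met → apply pickup(A)
after:  towers=[B; C; D; E; G/F] holding=A

towers=[B; C; D; E; G/F] holding=A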